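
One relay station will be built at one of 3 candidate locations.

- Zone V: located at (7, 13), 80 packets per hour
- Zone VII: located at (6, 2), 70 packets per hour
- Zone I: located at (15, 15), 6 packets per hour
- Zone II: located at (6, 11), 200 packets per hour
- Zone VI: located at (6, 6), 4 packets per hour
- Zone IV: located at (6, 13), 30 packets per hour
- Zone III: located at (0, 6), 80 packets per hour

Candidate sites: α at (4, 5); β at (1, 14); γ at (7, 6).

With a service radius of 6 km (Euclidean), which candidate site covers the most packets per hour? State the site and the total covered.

Coverage radius r = 6 km; a point is covered iff (Δx)²+(Δy)² ≤ 6² = 36.
  α (4, 5): covers {Zone VII, Zone VI, Zone III} → 154
  β (1, 14): covers {Zone II, Zone IV} → 230
  γ (7, 6): covers {Zone VII, Zone II, Zone VI} → 274
Maximum coverage at γ: 274 packets per hour.

γ, covering 274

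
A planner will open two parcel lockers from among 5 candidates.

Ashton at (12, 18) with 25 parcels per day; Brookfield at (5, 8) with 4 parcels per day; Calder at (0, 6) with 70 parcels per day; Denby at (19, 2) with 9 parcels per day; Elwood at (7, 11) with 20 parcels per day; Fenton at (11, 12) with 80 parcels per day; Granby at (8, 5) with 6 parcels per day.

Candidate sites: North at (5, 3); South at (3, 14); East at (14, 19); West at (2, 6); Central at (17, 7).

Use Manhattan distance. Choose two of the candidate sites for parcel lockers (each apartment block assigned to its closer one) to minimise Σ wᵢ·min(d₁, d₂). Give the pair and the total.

Evaluate every pair (each demand assigned to the nearer of the two):
  {East, West}: total = 1466
  {South, West}: total = 1656
  {West, Central}: total = 1745
  {North, East}: total = 1820
  {North, South}: total = 2010
  {South, East}: total = 2099
  {North, Central}: total = 2153
  {South, Central}: total = 2196
  {North, West}: total = 2275
  {East, Central}: total = 2596
Best pair: {East, West} with total 1466.

{East, West}, total 1466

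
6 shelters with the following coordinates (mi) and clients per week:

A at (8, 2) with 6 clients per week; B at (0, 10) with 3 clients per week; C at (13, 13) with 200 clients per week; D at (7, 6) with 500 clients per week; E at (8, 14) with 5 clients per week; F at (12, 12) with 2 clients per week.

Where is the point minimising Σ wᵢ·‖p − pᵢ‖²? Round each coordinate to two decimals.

(8.68, 8.01)

The minimiser of Σwᵢ‖p−pᵢ‖² is the weighted centroid p* = (Σwᵢpᵢ)/(Σwᵢ).
Σwᵢ = 716.
Σwᵢxᵢ = 6·8 + 3·0 + 200·13 + 500·7 + 5·8 + 2·12 = 6212.
Σwᵢyᵢ = 6·2 + 3·10 + 200·13 + 500·6 + 5·14 + 2·12 = 5736.
x* = 6212/716 = 8.68, y* = 5736/716 = 8.01.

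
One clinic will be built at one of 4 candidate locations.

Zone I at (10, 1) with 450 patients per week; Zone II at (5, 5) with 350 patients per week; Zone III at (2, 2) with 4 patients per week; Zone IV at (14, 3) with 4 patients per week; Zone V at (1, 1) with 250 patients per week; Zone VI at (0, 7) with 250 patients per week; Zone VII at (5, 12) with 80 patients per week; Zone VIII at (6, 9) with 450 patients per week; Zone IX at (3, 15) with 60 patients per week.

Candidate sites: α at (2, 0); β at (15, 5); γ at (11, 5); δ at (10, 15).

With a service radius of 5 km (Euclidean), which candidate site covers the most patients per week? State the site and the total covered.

Coverage radius r = 5 km; a point is covered iff (Δx)²+(Δy)² ≤ 5² = 25.
  α (2, 0): covers {Zone III, Zone V} → 254
  β (15, 5): covers {Zone IV} → 4
  γ (11, 5): covers {Zone I, Zone IV} → 454
  δ (10, 15): covers {none} → 0
Maximum coverage at γ: 454 patients per week.

γ, covering 454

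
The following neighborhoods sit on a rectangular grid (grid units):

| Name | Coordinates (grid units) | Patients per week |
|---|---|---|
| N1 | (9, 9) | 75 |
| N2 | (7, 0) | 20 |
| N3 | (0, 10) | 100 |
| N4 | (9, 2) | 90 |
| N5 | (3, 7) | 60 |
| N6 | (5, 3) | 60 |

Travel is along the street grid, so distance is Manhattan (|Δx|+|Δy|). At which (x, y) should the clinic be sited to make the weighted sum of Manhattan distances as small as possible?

Manhattan distance separates: Σwᵢ(|x−xᵢ|+|y−yᵢ|) = Σwᵢ|x−xᵢ| + Σwᵢ|y−yᵢ|, so x and y are optimised independently as 1-D weighted medians.
Total weight W = 405; half = 202.5.
x-coordinate, sorted with cumulative weight:
  x=0 (N3, w=100) cum 100
  x=3 (N5, w=60) cum 160
  x=5 (N6, w=60) cum 220  ← median
  x=7 (N2, w=20) cum 240
  x=9 (N1, w=75) cum 315
  x=9 (N4, w=90) cum 405
⇒ x* = 5
y-coordinate, sorted with cumulative weight:
  y=0 (N2, w=20) cum 20
  y=2 (N4, w=90) cum 110
  y=3 (N6, w=60) cum 170
  y=7 (N5, w=60) cum 230  ← median
  y=9 (N1, w=75) cum 305
  y=10 (N3, w=100) cum 405
⇒ y* = 7

(5, 7)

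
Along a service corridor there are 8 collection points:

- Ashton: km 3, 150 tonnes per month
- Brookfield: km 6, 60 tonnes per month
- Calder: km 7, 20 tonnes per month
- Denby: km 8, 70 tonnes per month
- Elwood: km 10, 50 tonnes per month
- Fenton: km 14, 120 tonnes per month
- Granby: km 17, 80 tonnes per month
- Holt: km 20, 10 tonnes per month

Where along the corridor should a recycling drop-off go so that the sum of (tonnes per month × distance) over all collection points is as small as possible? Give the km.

For a sum of weighted absolute distances on a line, the optimum is the weighted median (not the mean). Total weight W = 560; half-weight = 280.
Sort by position and accumulate weight:
  km 3 (Ashton, w=150) → cum 150
  km 6 (Brookfield, w=60) → cum 210
  km 7 (Calder, w=20) → cum 230
  km 8 (Denby, w=70) → cum 300  ≥ 280 → median here
  km 10 (Elwood, w=50) → cum 350
  km 14 (Fenton, w=120) → cum 470
  km 17 (Granby, w=80) → cum 550
  km 20 (Holt, w=10) → cum 560
Optimal location: km 8.

x = 8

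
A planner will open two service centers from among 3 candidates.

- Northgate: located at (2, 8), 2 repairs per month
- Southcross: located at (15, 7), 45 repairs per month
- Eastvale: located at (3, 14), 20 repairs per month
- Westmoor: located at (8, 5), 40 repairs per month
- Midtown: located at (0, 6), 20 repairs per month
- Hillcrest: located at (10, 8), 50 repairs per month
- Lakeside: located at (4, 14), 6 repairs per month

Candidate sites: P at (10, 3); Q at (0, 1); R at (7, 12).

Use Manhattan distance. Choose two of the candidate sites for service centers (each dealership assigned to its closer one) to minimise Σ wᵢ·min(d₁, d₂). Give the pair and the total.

{P, R}, total 1243

Evaluate every pair (each demand assigned to the nearer of the two):
  {P, R}: total = 1243
  {P, Q}: total = 1355
  {Q, R}: total = 1523
Best pair: {P, R} with total 1243.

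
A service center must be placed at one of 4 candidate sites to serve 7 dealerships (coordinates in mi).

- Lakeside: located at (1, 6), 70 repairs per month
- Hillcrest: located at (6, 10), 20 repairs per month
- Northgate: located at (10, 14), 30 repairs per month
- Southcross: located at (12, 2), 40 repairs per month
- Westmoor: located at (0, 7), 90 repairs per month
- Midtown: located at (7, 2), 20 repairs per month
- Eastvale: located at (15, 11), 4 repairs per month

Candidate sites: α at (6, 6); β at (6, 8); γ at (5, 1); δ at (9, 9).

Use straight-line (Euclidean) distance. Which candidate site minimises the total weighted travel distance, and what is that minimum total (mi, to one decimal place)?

Total weighted distance at each candidate:
  α (6, 6): total = 1657.9
  β (6, 8): total = 1679.8
  γ (5, 1): total = 2134.2
  δ (9, 9): total = 2119.6
Minimum is at α with total 1657.9 mi.

α, total 1657.9 mi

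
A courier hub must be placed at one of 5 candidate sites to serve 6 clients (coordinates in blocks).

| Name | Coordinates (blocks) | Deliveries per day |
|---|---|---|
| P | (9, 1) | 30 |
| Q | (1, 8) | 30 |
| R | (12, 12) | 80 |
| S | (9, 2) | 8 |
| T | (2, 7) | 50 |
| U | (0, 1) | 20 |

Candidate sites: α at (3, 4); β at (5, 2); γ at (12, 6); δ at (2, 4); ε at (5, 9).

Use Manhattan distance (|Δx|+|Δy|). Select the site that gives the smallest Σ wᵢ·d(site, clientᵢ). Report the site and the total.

Total weighted distance at each candidate:
  α (3, 4): total = 2194
  β (5, 2): total = 2362
  γ (12, 6): total = 2056
  δ (2, 4): total = 2212
  ε (5, 9): total = 1908
Minimum is at ε with total 1908 blocks.

ε, total 1908 blocks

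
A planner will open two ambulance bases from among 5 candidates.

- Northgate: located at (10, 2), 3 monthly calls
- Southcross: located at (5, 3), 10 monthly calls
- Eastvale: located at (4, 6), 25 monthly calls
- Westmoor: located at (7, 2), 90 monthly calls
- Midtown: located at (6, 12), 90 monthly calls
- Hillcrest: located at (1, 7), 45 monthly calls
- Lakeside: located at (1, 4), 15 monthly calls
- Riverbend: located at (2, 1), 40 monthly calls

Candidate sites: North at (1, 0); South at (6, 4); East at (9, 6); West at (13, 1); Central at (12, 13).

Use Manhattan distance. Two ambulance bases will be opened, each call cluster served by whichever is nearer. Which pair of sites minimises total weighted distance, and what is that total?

Evaluate every pair (each demand assigned to the nearer of the two):
  {North, South}: total = 1583
  {South, Central}: total = 1753
  {South, West}: total = 1837
  {South, East}: total = 1840
  {North, East}: total = 2015
  {North, Central}: total = 2133
  {East, Central}: total = 2415
  {East, West}: total = 2552
  {North, West}: total = 2922
  {West, Central}: total = 3152
Best pair: {North, South} with total 1583.

{North, South}, total 1583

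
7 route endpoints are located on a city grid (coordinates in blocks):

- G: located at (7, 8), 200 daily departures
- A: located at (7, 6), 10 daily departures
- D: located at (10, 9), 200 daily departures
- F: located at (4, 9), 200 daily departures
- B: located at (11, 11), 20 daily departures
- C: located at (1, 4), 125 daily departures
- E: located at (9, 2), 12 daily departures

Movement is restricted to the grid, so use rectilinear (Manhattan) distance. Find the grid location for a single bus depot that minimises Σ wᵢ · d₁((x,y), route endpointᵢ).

(7, 9)

Manhattan distance separates: Σwᵢ(|x−xᵢ|+|y−yᵢ|) = Σwᵢ|x−xᵢ| + Σwᵢ|y−yᵢ|, so x and y are optimised independently as 1-D weighted medians.
Total weight W = 767; half = 383.5.
x-coordinate, sorted with cumulative weight:
  x=1 (C, w=125) cum 125
  x=4 (F, w=200) cum 325
  x=7 (G, w=200) cum 525  ← median
  x=7 (A, w=10) cum 535
  x=9 (E, w=12) cum 547
  x=10 (D, w=200) cum 747
  x=11 (B, w=20) cum 767
⇒ x* = 7
y-coordinate, sorted with cumulative weight:
  y=2 (E, w=12) cum 12
  y=4 (C, w=125) cum 137
  y=6 (A, w=10) cum 147
  y=8 (G, w=200) cum 347
  y=9 (D, w=200) cum 547  ← median
  y=9 (F, w=200) cum 747
  y=11 (B, w=20) cum 767
⇒ y* = 9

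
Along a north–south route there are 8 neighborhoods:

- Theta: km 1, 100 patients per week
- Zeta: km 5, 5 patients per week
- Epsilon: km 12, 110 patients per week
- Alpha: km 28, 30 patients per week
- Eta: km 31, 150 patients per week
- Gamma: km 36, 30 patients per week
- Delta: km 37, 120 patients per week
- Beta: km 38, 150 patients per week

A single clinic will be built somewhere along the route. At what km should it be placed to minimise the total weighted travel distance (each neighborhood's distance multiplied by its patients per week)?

x = 31

For a sum of weighted absolute distances on a line, the optimum is the weighted median (not the mean). Total weight W = 695; half-weight = 347.5.
Sort by position and accumulate weight:
  km 1 (Theta, w=100) → cum 100
  km 5 (Zeta, w=5) → cum 105
  km 12 (Epsilon, w=110) → cum 215
  km 28 (Alpha, w=30) → cum 245
  km 31 (Eta, w=150) → cum 395  ≥ 347.5 → median here
  km 36 (Gamma, w=30) → cum 425
  km 37 (Delta, w=120) → cum 545
  km 38 (Beta, w=150) → cum 695
Optimal location: km 31.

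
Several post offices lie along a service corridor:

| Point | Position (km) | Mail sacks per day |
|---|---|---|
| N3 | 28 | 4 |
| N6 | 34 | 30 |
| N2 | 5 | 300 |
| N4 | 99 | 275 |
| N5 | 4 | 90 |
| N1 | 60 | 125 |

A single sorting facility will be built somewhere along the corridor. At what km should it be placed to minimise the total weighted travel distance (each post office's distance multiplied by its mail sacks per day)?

For a sum of weighted absolute distances on a line, the optimum is the weighted median (not the mean). Total weight W = 824; half-weight = 412.
Sort by position and accumulate weight:
  km 4 (N5, w=90) → cum 90
  km 5 (N2, w=300) → cum 390
  km 28 (N3, w=4) → cum 394
  km 34 (N6, w=30) → cum 424  ≥ 412 → median here
  km 60 (N1, w=125) → cum 549
  km 99 (N4, w=275) → cum 824
Optimal location: km 34.

x = 34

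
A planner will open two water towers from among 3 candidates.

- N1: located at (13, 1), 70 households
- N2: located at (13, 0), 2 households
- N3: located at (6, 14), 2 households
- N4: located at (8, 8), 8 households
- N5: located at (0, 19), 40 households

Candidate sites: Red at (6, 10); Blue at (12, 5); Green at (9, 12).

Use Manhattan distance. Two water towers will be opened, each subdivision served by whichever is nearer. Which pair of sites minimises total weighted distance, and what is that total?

{Red, Blue}, total 1002

Evaluate every pair (each demand assigned to the nearer of the two):
  {Red, Blue}: total = 1002
  {Blue, Green}: total = 1052
  {Red, Green}: total = 1722
Best pair: {Red, Blue} with total 1002.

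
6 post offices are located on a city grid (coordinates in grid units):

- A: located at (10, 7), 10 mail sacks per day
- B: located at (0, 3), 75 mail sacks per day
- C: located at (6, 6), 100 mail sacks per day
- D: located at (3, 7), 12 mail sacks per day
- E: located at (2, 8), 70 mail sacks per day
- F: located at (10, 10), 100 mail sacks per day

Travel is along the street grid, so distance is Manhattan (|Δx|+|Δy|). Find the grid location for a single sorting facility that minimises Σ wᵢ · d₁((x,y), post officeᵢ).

(6, 7)

Manhattan distance separates: Σwᵢ(|x−xᵢ|+|y−yᵢ|) = Σwᵢ|x−xᵢ| + Σwᵢ|y−yᵢ|, so x and y are optimised independently as 1-D weighted medians.
Total weight W = 367; half = 183.5.
x-coordinate, sorted with cumulative weight:
  x=0 (B, w=75) cum 75
  x=2 (E, w=70) cum 145
  x=3 (D, w=12) cum 157
  x=6 (C, w=100) cum 257  ← median
  x=10 (A, w=10) cum 267
  x=10 (F, w=100) cum 367
⇒ x* = 6
y-coordinate, sorted with cumulative weight:
  y=3 (B, w=75) cum 75
  y=6 (C, w=100) cum 175
  y=7 (A, w=10) cum 185  ← median
  y=7 (D, w=12) cum 197
  y=8 (E, w=70) cum 267
  y=10 (F, w=100) cum 367
⇒ y* = 7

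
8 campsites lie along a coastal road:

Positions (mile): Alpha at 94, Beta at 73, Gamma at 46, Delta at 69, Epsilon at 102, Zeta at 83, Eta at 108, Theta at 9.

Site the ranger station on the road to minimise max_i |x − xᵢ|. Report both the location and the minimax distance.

The 1-center on a line is the midpoint of the two extreme points: leftmost at 9, rightmost at 108.
Optimal location = (9 + 108)/2 = 58.5; maximum distance = (108 − 9)/2 = 49.5.

location 58.5, max distance 49.5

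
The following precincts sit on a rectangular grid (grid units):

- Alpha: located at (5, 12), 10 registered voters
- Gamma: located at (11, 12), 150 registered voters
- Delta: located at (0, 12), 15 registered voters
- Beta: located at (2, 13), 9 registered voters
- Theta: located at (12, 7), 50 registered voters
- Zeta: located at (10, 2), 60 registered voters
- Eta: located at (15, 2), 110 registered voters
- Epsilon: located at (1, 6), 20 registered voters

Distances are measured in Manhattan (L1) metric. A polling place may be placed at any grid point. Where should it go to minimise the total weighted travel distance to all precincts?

(11, 7)

Manhattan distance separates: Σwᵢ(|x−xᵢ|+|y−yᵢ|) = Σwᵢ|x−xᵢ| + Σwᵢ|y−yᵢ|, so x and y are optimised independently as 1-D weighted medians.
Total weight W = 424; half = 212.
x-coordinate, sorted with cumulative weight:
  x=0 (Delta, w=15) cum 15
  x=1 (Epsilon, w=20) cum 35
  x=2 (Beta, w=9) cum 44
  x=5 (Alpha, w=10) cum 54
  x=10 (Zeta, w=60) cum 114
  x=11 (Gamma, w=150) cum 264  ← median
  x=12 (Theta, w=50) cum 314
  x=15 (Eta, w=110) cum 424
⇒ x* = 11
y-coordinate, sorted with cumulative weight:
  y=2 (Zeta, w=60) cum 60
  y=2 (Eta, w=110) cum 170
  y=6 (Epsilon, w=20) cum 190
  y=7 (Theta, w=50) cum 240  ← median
  y=12 (Alpha, w=10) cum 250
  y=12 (Gamma, w=150) cum 400
  y=12 (Delta, w=15) cum 415
  y=13 (Beta, w=9) cum 424
⇒ y* = 7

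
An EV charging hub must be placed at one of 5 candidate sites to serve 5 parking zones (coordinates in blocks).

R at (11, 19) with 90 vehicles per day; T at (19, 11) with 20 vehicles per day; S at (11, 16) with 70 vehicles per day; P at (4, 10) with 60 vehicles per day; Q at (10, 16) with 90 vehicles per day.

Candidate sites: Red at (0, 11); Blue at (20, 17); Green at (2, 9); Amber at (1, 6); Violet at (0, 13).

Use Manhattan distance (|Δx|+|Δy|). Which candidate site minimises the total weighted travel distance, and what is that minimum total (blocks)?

Total weighted distance at each candidate:
  Red (0, 11): total = 4860
  Blue (20, 17): total = 4200
  Green (2, 9): total = 4740
  Amber (1, 6): total = 6060
  Violet (0, 13): total = 4520
Minimum is at Blue with total 4200 blocks.

Blue, total 4200 blocks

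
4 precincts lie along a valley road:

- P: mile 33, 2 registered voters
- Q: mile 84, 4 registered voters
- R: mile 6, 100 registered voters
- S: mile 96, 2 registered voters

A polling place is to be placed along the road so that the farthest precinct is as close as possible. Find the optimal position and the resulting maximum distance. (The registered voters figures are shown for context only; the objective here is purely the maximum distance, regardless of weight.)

The 1-center on a line is the midpoint of the two extreme points: leftmost at 6, rightmost at 96.
Optimal location = (6 + 96)/2 = 51; maximum distance = (96 − 6)/2 = 45.

location 51, max distance 45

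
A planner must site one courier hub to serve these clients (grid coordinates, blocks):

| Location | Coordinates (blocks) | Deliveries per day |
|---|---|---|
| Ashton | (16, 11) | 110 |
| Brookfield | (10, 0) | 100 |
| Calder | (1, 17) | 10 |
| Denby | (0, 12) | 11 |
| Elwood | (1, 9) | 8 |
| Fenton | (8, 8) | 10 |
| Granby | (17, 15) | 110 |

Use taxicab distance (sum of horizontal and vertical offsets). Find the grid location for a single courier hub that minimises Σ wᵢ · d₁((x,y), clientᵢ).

Manhattan distance separates: Σwᵢ(|x−xᵢ|+|y−yᵢ|) = Σwᵢ|x−xᵢ| + Σwᵢ|y−yᵢ|, so x and y are optimised independently as 1-D weighted medians.
Total weight W = 359; half = 179.5.
x-coordinate, sorted with cumulative weight:
  x=0 (Denby, w=11) cum 11
  x=1 (Calder, w=10) cum 21
  x=1 (Elwood, w=8) cum 29
  x=8 (Fenton, w=10) cum 39
  x=10 (Brookfield, w=100) cum 139
  x=16 (Ashton, w=110) cum 249  ← median
  x=17 (Granby, w=110) cum 359
⇒ x* = 16
y-coordinate, sorted with cumulative weight:
  y=0 (Brookfield, w=100) cum 100
  y=8 (Fenton, w=10) cum 110
  y=9 (Elwood, w=8) cum 118
  y=11 (Ashton, w=110) cum 228  ← median
  y=12 (Denby, w=11) cum 239
  y=15 (Granby, w=110) cum 349
  y=17 (Calder, w=10) cum 359
⇒ y* = 11

(16, 11)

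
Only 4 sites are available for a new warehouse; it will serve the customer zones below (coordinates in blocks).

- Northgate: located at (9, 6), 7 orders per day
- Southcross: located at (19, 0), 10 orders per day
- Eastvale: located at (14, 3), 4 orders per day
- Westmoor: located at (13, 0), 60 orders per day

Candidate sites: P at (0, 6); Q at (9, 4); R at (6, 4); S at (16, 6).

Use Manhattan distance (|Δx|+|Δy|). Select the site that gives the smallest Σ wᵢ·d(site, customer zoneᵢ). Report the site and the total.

Q, total 658 blocks

Total weighted distance at each candidate:
  P (0, 6): total = 1521
  Q (9, 4): total = 658
  R (6, 4): total = 901
  S (16, 6): total = 699
Minimum is at Q with total 658 blocks.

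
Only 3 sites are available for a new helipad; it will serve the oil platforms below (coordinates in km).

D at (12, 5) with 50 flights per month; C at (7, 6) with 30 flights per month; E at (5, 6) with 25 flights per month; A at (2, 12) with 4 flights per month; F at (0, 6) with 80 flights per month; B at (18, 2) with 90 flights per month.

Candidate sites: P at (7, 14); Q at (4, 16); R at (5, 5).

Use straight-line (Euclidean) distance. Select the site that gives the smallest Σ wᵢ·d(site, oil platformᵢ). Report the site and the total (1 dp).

R, total 2081.2 km

Total weighted distance at each candidate:
  P (7, 14): total = 3298.0
  Q (4, 16): total = 3906.0
  R (5, 5): total = 2081.2
Minimum is at R with total 2081.2 km.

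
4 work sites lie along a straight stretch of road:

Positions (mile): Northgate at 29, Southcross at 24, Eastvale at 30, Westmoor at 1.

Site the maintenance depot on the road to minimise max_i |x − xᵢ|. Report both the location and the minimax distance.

location 15.5, max distance 14.5

The 1-center on a line is the midpoint of the two extreme points: leftmost at 1, rightmost at 30.
Optimal location = (1 + 30)/2 = 15.5; maximum distance = (30 − 1)/2 = 14.5.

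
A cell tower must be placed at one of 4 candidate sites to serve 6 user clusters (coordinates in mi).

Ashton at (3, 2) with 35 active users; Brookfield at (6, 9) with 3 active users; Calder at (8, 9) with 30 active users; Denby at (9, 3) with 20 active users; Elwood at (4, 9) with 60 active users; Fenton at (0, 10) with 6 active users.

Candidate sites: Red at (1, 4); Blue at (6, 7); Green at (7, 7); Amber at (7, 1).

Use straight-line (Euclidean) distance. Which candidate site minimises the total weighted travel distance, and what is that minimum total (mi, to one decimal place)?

Blue, total 604.9 mi

Total weighted distance at each candidate:
  Red (1, 4): total = 925.9
  Blue (6, 7): total = 604.9
  Green (7, 7): total = 649.4
  Amber (7, 1): total = 1048.0
Minimum is at Blue with total 604.9 mi.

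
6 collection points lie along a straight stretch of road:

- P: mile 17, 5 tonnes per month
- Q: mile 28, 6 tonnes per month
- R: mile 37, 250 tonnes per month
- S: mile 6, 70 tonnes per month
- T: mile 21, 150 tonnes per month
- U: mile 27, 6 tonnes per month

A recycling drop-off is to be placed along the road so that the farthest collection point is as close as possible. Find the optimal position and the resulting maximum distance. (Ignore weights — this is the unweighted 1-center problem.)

The 1-center on a line is the midpoint of the two extreme points: leftmost at 6, rightmost at 37.
Optimal location = (6 + 37)/2 = 21.5; maximum distance = (37 − 6)/2 = 15.5.

location 21.5, max distance 15.5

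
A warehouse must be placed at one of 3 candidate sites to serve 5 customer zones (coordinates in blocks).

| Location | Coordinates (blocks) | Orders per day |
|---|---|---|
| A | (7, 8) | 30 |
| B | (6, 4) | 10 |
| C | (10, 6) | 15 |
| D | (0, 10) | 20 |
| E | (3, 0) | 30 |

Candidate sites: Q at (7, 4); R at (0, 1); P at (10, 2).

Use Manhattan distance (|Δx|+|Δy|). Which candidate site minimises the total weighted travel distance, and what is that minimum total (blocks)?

Q, total 705 blocks

Total weighted distance at each candidate:
  Q (7, 4): total = 705
  R (0, 1): total = 1035
  P (10, 2): total = 1020
Minimum is at Q with total 705 blocks.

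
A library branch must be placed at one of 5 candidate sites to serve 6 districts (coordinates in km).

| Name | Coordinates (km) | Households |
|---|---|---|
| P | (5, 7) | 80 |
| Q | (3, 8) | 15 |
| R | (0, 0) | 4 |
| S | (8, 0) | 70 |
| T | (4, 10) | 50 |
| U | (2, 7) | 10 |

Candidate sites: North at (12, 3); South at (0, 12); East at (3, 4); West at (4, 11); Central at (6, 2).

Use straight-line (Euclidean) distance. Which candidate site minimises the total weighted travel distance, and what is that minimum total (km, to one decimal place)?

Total weighted distance at each candidate:
  North (12, 3): total = 1838.1
  South (0, 12): total = 1975.7
  East (3, 4): total = 1152.4
  West (4, 11): total = 1338.2
  Central (6, 2): total = 1208.2
Minimum is at East with total 1152.4 km.

East, total 1152.4 km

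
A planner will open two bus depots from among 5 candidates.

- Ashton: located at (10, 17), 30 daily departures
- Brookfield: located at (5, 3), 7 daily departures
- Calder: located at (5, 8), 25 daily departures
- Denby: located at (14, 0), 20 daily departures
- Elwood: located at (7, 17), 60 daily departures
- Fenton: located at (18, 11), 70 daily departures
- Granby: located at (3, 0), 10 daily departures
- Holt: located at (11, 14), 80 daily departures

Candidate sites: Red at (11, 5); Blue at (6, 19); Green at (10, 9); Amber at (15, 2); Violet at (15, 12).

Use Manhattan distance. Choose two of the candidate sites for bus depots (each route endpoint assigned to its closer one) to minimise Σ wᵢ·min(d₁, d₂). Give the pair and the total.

Evaluate every pair (each demand assigned to the nearer of the two):
  {Blue, Violet}: total = 2019
  {Blue, Green}: total = 2187
  {Green, Violet}: total = 2307
  {Red, Violet}: total = 2411
  {Amber, Violet}: total = 2467
  {Green, Amber}: total = 2507
  {Red, Blue}: total = 2561
  {Red, Green}: total = 2576
  {Blue, Amber}: total = 2577
  {Red, Amber}: total = 3381
Best pair: {Blue, Violet} with total 2019.

{Blue, Violet}, total 2019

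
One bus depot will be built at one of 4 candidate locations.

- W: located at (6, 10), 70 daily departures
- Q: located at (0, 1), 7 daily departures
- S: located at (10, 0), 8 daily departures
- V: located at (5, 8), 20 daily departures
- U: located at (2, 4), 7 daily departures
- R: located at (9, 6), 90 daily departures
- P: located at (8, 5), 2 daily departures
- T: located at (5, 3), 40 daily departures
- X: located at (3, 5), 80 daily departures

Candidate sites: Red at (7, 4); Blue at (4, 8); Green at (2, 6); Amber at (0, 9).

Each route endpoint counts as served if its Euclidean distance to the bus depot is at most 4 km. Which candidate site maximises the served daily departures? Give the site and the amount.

Coverage radius r = 4 km; a point is covered iff (Δx)²+(Δy)² ≤ 4² = 16.
  Red (7, 4): covers {R, P, T} → 132
  Blue (4, 8): covers {W, V, X} → 170
  Green (2, 6): covers {V, U, X} → 107
  Amber (0, 9): covers {none} → 0
Maximum coverage at Blue: 170 daily departures.

Blue, covering 170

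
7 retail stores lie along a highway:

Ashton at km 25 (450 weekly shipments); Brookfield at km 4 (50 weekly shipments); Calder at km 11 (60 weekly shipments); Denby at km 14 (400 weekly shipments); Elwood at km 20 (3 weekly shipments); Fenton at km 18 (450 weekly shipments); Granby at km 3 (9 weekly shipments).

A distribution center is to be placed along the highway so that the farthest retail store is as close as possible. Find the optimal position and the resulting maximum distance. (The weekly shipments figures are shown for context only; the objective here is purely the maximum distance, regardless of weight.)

location 14, max distance 11

The 1-center on a line is the midpoint of the two extreme points: leftmost at 3, rightmost at 25.
Optimal location = (3 + 25)/2 = 14; maximum distance = (25 − 3)/2 = 11.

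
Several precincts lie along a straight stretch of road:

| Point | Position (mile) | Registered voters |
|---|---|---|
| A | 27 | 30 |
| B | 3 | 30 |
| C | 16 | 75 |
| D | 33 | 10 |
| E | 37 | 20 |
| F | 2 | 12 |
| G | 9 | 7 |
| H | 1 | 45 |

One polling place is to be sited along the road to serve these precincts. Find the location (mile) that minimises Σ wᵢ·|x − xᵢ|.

For a sum of weighted absolute distances on a line, the optimum is the weighted median (not the mean). Total weight W = 229; half-weight = 114.5.
Sort by position and accumulate weight:
  mile 1 (H, w=45) → cum 45
  mile 2 (F, w=12) → cum 57
  mile 3 (B, w=30) → cum 87
  mile 9 (G, w=7) → cum 94
  mile 16 (C, w=75) → cum 169  ≥ 114.5 → median here
  mile 27 (A, w=30) → cum 199
  mile 33 (D, w=10) → cum 209
  mile 37 (E, w=20) → cum 229
Optimal location: mile 16.

x = 16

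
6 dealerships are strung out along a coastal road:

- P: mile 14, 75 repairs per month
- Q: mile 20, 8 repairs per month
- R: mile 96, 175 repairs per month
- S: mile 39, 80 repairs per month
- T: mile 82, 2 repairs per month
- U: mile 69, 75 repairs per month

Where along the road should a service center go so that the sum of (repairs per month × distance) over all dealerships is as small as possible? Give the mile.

For a sum of weighted absolute distances on a line, the optimum is the weighted median (not the mean). Total weight W = 415; half-weight = 207.5.
Sort by position and accumulate weight:
  mile 14 (P, w=75) → cum 75
  mile 20 (Q, w=8) → cum 83
  mile 39 (S, w=80) → cum 163
  mile 69 (U, w=75) → cum 238  ≥ 207.5 → median here
  mile 82 (T, w=2) → cum 240
  mile 96 (R, w=175) → cum 415
Optimal location: mile 69.

x = 69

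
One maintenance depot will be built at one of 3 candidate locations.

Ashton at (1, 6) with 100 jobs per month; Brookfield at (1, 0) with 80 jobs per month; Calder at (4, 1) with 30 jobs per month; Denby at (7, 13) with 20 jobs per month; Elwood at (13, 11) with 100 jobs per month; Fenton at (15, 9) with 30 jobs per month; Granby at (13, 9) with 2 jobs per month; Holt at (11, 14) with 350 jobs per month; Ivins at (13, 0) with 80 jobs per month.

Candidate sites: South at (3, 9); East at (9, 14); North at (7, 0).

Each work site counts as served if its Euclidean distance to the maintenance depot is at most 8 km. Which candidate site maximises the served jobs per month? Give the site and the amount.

East, covering 502

Coverage radius r = 8 km; a point is covered iff (Δx)²+(Δy)² ≤ 8² = 64.
  South (3, 9): covers {Ashton, Denby} → 120
  East (9, 14): covers {Denby, Elwood, Fenton, Granby, Holt} → 502
  North (7, 0): covers {Brookfield, Calder, Ivins} → 190
Maximum coverage at East: 502 jobs per month.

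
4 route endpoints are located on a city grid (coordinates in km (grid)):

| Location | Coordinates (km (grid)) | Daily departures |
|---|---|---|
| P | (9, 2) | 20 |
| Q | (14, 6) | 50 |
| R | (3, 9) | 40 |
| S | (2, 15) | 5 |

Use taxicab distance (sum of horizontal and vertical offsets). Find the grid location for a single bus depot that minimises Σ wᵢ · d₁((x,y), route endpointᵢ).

(9, 6)

Manhattan distance separates: Σwᵢ(|x−xᵢ|+|y−yᵢ|) = Σwᵢ|x−xᵢ| + Σwᵢ|y−yᵢ|, so x and y are optimised independently as 1-D weighted medians.
Total weight W = 115; half = 57.5.
x-coordinate, sorted with cumulative weight:
  x=2 (S, w=5) cum 5
  x=3 (R, w=40) cum 45
  x=9 (P, w=20) cum 65  ← median
  x=14 (Q, w=50) cum 115
⇒ x* = 9
y-coordinate, sorted with cumulative weight:
  y=2 (P, w=20) cum 20
  y=6 (Q, w=50) cum 70  ← median
  y=9 (R, w=40) cum 110
  y=15 (S, w=5) cum 115
⇒ y* = 6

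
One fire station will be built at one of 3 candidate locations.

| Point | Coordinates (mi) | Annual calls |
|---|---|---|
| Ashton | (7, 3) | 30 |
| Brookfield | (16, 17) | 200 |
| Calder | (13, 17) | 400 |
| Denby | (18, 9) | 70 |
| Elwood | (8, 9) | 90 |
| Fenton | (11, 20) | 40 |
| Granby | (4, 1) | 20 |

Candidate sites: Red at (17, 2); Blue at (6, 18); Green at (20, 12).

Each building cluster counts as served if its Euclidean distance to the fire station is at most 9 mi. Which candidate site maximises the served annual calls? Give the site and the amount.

Green, covering 670

Coverage radius r = 9 mi; a point is covered iff (Δx)²+(Δy)² ≤ 9² = 81.
  Red (17, 2): covers {Denby} → 70
  Blue (6, 18): covers {Calder, Fenton} → 440
  Green (20, 12): covers {Brookfield, Calder, Denby} → 670
Maximum coverage at Green: 670 annual calls.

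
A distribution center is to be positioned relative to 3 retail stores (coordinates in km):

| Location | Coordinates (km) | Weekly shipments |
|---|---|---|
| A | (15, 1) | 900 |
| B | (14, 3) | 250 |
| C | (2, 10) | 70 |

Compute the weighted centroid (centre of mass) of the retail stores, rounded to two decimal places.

(14.05, 1.93)

The minimiser of Σwᵢ‖p−pᵢ‖² is the weighted centroid p* = (Σwᵢpᵢ)/(Σwᵢ).
Σwᵢ = 1220.
Σwᵢxᵢ = 900·15 + 250·14 + 70·2 = 17140.
Σwᵢyᵢ = 900·1 + 250·3 + 70·10 = 2350.
x* = 17140/1220 = 14.05, y* = 2350/1220 = 1.93.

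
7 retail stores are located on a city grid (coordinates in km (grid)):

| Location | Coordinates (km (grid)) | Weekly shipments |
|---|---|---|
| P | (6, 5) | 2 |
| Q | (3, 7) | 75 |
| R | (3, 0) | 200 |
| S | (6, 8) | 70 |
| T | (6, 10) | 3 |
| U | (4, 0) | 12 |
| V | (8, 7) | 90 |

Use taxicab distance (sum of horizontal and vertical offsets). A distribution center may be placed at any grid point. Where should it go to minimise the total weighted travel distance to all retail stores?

Manhattan distance separates: Σwᵢ(|x−xᵢ|+|y−yᵢ|) = Σwᵢ|x−xᵢ| + Σwᵢ|y−yᵢ|, so x and y are optimised independently as 1-D weighted medians.
Total weight W = 452; half = 226.
x-coordinate, sorted with cumulative weight:
  x=3 (Q, w=75) cum 75
  x=3 (R, w=200) cum 275  ← median
  x=4 (U, w=12) cum 287
  x=6 (P, w=2) cum 289
  x=6 (S, w=70) cum 359
  x=6 (T, w=3) cum 362
  x=8 (V, w=90) cum 452
⇒ x* = 3
y-coordinate, sorted with cumulative weight:
  y=0 (R, w=200) cum 200
  y=0 (U, w=12) cum 212
  y=5 (P, w=2) cum 214
  y=7 (Q, w=75) cum 289  ← median
  y=7 (V, w=90) cum 379
  y=8 (S, w=70) cum 449
  y=10 (T, w=3) cum 452
⇒ y* = 7

(3, 7)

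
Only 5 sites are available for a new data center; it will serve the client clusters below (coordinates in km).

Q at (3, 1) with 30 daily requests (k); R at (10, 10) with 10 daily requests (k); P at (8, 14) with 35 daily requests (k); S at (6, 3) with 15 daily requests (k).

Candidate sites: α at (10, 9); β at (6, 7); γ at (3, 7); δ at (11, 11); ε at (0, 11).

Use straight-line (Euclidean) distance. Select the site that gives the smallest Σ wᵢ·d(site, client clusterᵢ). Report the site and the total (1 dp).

β, total 566.0 km

Total weighted distance at each candidate:
  α (10, 9): total = 625.6
  β (6, 7): total = 566.0
  γ (3, 7): total = 632.2
  δ (11, 11): total = 688.3
  ε (0, 11): total = 862.7
Minimum is at β with total 566.0 km.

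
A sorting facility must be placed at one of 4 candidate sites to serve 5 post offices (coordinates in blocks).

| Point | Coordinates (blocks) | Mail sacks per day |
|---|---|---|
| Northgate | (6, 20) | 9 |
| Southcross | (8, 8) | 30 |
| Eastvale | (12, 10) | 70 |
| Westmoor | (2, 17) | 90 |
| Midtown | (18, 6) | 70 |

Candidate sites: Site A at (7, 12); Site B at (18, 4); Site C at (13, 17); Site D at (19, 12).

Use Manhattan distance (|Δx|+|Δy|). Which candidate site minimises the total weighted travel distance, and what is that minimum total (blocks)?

Total weighted distance at each candidate:
  Site A (7, 12): total = 2811
  Site B (18, 4): total = 4262
  Site C (13, 17): total = 3180
  Site D (19, 12): total = 3739
Minimum is at Site A with total 2811 blocks.

Site A, total 2811 blocks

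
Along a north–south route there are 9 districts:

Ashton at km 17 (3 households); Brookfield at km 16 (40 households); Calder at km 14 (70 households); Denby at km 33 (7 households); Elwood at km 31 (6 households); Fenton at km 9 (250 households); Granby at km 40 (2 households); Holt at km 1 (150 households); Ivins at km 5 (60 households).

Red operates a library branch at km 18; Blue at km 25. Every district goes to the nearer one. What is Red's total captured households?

573

The indifferent point is the midpoint (18+25)/2 = 21.5; districts left of it (closer to Red at 18) go to Red, those right go to Blue.
  Holt at 1 (w=150) → Red
  Ivins at 5 (w=60) → Red
  Fenton at 9 (w=250) → Red
  Calder at 14 (w=70) → Red
  Brookfield at 16 (w=40) → Red
  Ashton at 17 (w=3) → Red
  Elwood at 31 (w=6) → Blue
  Denby at 33 (w=7) → Blue
  Granby at 40 (w=2) → Blue
Red captures 573; Blue captures 15.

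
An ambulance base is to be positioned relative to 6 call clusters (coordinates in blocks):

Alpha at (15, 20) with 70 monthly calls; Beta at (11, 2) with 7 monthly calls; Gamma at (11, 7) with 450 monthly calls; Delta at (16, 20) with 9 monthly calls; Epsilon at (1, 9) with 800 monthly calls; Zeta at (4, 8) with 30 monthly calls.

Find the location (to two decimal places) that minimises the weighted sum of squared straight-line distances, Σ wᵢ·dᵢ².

(5.23, 8.92)

The minimiser of Σwᵢ‖p−pᵢ‖² is the weighted centroid p* = (Σwᵢpᵢ)/(Σwᵢ).
Σwᵢ = 1366.
Σwᵢxᵢ = 70·15 + 7·11 + 450·11 + 9·16 + 800·1 + 30·4 = 7141.
Σwᵢyᵢ = 70·20 + 7·2 + 450·7 + 9·20 + 800·9 + 30·8 = 12184.
x* = 7141/1366 = 5.23, y* = 12184/1366 = 8.92.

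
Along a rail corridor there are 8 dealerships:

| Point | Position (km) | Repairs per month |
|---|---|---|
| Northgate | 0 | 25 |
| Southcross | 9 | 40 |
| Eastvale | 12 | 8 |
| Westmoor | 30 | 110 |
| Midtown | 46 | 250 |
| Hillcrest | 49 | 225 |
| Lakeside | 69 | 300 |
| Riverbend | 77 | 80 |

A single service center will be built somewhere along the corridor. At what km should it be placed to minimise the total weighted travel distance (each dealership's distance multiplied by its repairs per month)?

x = 49

For a sum of weighted absolute distances on a line, the optimum is the weighted median (not the mean). Total weight W = 1038; half-weight = 519.
Sort by position and accumulate weight:
  km 0 (Northgate, w=25) → cum 25
  km 9 (Southcross, w=40) → cum 65
  km 12 (Eastvale, w=8) → cum 73
  km 30 (Westmoor, w=110) → cum 183
  km 46 (Midtown, w=250) → cum 433
  km 49 (Hillcrest, w=225) → cum 658  ≥ 519 → median here
  km 69 (Lakeside, w=300) → cum 958
  km 77 (Riverbend, w=80) → cum 1038
Optimal location: km 49.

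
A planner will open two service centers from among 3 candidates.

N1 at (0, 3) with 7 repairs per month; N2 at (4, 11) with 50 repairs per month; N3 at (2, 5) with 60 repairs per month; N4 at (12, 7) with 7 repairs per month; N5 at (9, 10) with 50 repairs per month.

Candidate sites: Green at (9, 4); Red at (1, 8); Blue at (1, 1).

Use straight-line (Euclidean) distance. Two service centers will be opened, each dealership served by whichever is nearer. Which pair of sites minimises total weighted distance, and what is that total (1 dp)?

Evaluate every pair (each demand assigned to the nearer of the two):
  {Green, Red}: total = 767.3
  {Red, Blue}: total = 907.1
  {Green, Blue}: total = 1022.9
Best pair: {Green, Red} with total 767.3.

{Green, Red}, total 767.3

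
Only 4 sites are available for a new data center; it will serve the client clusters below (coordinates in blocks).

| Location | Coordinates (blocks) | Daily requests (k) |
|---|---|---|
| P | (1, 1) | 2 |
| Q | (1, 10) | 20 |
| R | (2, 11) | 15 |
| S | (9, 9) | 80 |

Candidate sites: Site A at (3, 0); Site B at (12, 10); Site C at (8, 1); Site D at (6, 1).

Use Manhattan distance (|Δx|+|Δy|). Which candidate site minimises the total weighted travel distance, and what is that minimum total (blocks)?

Total weighted distance at each candidate:
  Site A (3, 0): total = 1626
  Site B (12, 10): total = 745
  Site C (8, 1): total = 1294
  Site D (6, 1): total = 1380
Minimum is at Site B with total 745 blocks.

Site B, total 745 blocks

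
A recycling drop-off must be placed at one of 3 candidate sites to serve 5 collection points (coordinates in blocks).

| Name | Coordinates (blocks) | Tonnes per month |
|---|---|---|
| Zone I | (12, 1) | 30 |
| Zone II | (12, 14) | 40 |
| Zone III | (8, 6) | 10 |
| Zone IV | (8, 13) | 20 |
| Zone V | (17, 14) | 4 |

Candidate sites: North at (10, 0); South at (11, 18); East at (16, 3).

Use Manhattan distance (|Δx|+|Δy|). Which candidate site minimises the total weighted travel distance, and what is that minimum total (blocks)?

Total weighted distance at each candidate:
  North (10, 0): total = 1194
  South (11, 18): total = 1090
  East (16, 3): total = 1298
Minimum is at South with total 1090 blocks.

South, total 1090 blocks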